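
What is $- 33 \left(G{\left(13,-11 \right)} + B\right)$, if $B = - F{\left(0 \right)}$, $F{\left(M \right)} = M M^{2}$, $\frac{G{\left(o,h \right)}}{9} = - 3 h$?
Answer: $-9801$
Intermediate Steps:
$G{\left(o,h \right)} = - 27 h$ ($G{\left(o,h \right)} = 9 \left(- 3 h\right) = - 27 h$)
$F{\left(M \right)} = M^{3}$
$B = 0$ ($B = - 0^{3} = \left(-1\right) 0 = 0$)
$- 33 \left(G{\left(13,-11 \right)} + B\right) = - 33 \left(\left(-27\right) \left(-11\right) + 0\right) = - 33 \left(297 + 0\right) = \left(-33\right) 297 = -9801$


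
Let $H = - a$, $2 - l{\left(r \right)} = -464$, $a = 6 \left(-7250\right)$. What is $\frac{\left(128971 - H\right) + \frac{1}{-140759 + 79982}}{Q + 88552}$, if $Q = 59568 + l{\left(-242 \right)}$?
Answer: $\frac{2597335483}{4515305661} \approx 0.57523$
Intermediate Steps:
$a = -43500$
$l{\left(r \right)} = 466$ ($l{\left(r \right)} = 2 - -464 = 2 + 464 = 466$)
$H = 43500$ ($H = \left(-1\right) \left(-43500\right) = 43500$)
$Q = 60034$ ($Q = 59568 + 466 = 60034$)
$\frac{\left(128971 - H\right) + \frac{1}{-140759 + 79982}}{Q + 88552} = \frac{\left(128971 - 43500\right) + \frac{1}{-140759 + 79982}}{60034 + 88552} = \frac{\left(128971 - 43500\right) + \frac{1}{-60777}}{148586} = \left(85471 - \frac{1}{60777}\right) \frac{1}{148586} = \frac{5194670966}{60777} \cdot \frac{1}{148586} = \frac{2597335483}{4515305661}$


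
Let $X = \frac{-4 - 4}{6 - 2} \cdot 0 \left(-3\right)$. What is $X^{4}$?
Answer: $0$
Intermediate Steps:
$X = 0$ ($X = - \frac{8}{4} \cdot 0 \left(-3\right) = \left(-8\right) \frac{1}{4} \cdot 0 \left(-3\right) = \left(-2\right) 0 \left(-3\right) = 0 \left(-3\right) = 0$)
$X^{4} = 0^{4} = 0$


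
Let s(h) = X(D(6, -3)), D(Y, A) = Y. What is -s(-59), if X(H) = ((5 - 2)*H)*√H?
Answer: -18*√6 ≈ -44.091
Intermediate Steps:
X(H) = 3*H^(3/2) (X(H) = (3*H)*√H = 3*H^(3/2))
s(h) = 18*√6 (s(h) = 3*6^(3/2) = 3*(6*√6) = 18*√6)
-s(-59) = -18*√6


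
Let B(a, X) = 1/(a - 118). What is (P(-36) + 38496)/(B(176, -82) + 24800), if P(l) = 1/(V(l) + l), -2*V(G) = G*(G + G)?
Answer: 1487023459/957975066 ≈ 1.5523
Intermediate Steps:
B(a, X) = 1/(-118 + a)
V(G) = -G**2 (V(G) = -G*(G + G)/2 = -G*2*G/2 = -G**2)
P(l) = 1/(l - l**2) (P(l) = 1/(-l**2 + l) = 1/(l - l**2))
(P(-36) + 38496)/(B(176, -82) + 24800) = (-1/(-36*(-1 - 36)) + 38496)/(1/(-118 + 176) + 24800) = (-1*(-1/36)/(-37) + 38496)/(1/58 + 24800) = (-1*(-1/36)*(-1/37) + 38496)/(1/58 + 24800) = (-1/1332 + 38496)/(1438401/58) = (51276671/1332)*(58/1438401) = 1487023459/957975066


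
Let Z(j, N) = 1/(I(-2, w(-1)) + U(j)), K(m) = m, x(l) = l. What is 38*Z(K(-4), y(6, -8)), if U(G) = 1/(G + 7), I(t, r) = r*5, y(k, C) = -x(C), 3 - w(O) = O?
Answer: 114/61 ≈ 1.8689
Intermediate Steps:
w(O) = 3 - O
y(k, C) = -C
I(t, r) = 5*r
U(G) = 1/(7 + G)
Z(j, N) = 1/(20 + 1/(7 + j)) (Z(j, N) = 1/(5*(3 - 1*(-1)) + 1/(7 + j)) = 1/(5*(3 + 1) + 1/(7 + j)) = 1/(5*4 + 1/(7 + j)) = 1/(20 + 1/(7 + j)))
38*Z(K(-4), y(6, -8)) = 38*((7 - 4)/(141 + 20*(-4))) = 38*(3/(141 - 80)) = 38*(3/61) = 114/61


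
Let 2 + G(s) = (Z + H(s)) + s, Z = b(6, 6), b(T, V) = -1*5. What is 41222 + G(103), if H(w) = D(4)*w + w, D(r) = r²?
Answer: 43069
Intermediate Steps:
H(w) = 17*w (H(w) = 4²*w + w = 16*w + w = 17*w)
b(T, V) = -5
Z = -5
G(s) = -7 + 18*s (G(s) = -2 + ((-5 + 17*s) + s) = -2 + (-5 + 18*s) = -7 + 18*s)
41222 + G(103) = 41222 + (-7 + 18*103) = 41222 + (-7 + 1854) = 41222 + 1847 = 43069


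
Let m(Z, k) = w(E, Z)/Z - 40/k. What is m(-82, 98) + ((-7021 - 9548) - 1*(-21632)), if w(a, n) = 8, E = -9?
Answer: 10170551/2009 ≈ 5062.5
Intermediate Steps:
m(Z, k) = -40/k + 8/Z (m(Z, k) = 8/Z - 40/k = -40/k + 8/Z)
m(-82, 98) + ((-7021 - 9548) - 1*(-21632)) = (-40/98 + 8/(-82)) + ((-7021 - 9548) - 1*(-21632)) = (-40*1/98 + 8*(-1/82)) + (-16569 + 21632) = (-20/49 - 4/41) + 5063 = -1016/2009 + 5063 = 10170551/2009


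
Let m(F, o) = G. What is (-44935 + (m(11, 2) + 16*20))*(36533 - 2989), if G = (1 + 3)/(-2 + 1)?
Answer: -1496699736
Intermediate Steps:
G = -4 (G = 4/(-1) = 4*(-1) = -4)
m(F, o) = -4
(-44935 + (m(11, 2) + 16*20))*(36533 - 2989) = (-44935 + (-4 + 16*20))*(36533 - 2989) = (-44935 + (-4 + 320))*33544 = (-44935 + 316)*33544 = -44619*33544 = -1496699736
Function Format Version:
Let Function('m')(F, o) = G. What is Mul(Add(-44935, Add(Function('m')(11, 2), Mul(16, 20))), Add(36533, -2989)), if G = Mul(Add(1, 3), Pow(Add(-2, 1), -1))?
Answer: -1496699736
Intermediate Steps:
G = -4 (G = Mul(4, Pow(-1, -1)) = Mul(4, -1) = -4)
Function('m')(F, o) = -4
Mul(Add(-44935, Add(Function('m')(11, 2), Mul(16, 20))), Add(36533, -2989)) = Mul(Add(-44935, Add(-4, Mul(16, 20))), Add(36533, -2989)) = Mul(Add(-44935, Add(-4, 320)), 33544) = Mul(Add(-44935, 316), 33544) = Mul(-44619, 33544) = -1496699736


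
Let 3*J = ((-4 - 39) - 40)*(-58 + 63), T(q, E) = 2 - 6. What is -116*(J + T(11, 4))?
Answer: 49532/3 ≈ 16511.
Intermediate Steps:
T(q, E) = -4
J = -415/3 (J = (((-4 - 39) - 40)*(-58 + 63))/3 = ((-43 - 40)*5)/3 = (-83*5)/3 = (⅓)*(-415) = -415/3 ≈ -138.33)
-116*(J + T(11, 4)) = -116*(-415/3 - 4) = -116*(-427/3) = 49532/3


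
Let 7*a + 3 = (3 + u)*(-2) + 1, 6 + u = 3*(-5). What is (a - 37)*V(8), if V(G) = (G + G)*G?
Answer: -28800/7 ≈ -4114.3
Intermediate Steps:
u = -21 (u = -6 + 3*(-5) = -6 - 15 = -21)
V(G) = 2*G**2 (V(G) = (2*G)*G = 2*G**2)
a = 34/7 (a = -3/7 + ((3 - 21)*(-2) + 1)/7 = -3/7 + (-18*(-2) + 1)/7 = -3/7 + (36 + 1)/7 = -3/7 + (1/7)*37 = -3/7 + 37/7 = 34/7 ≈ 4.8571)
(a - 37)*V(8) = (34/7 - 37)*(2*8**2) = -450*64/7 = -225/7*128 = -28800/7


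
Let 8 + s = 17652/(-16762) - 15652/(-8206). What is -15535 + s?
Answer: -534451541321/34387243 ≈ -15542.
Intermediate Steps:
s = -245721316/34387243 (s = -8 + (17652/(-16762) - 15652/(-8206)) = -8 + (17652*(-1/16762) - 15652*(-1/8206)) = -8 + (-8826/8381 + 7826/4103) = -8 + 29376628/34387243 = -245721316/34387243 ≈ -7.1457)
-15535 + s = -15535 - 245721316/34387243 = -534451541321/34387243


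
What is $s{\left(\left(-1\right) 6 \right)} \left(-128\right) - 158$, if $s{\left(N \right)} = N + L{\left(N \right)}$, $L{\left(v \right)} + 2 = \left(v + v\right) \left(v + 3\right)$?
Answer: $-3742$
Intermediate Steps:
$L{\left(v \right)} = -2 + 2 v \left(3 + v\right)$ ($L{\left(v \right)} = -2 + \left(v + v\right) \left(v + 3\right) = -2 + 2 v \left(3 + v\right)$)
$s{\left(N \right)} = -2 + 2 N^{2} + 7 N$ ($s{\left(N \right)} = N + \left(-2 + 2 N^{2} + 6 N\right) = -2 + 2 N^{2} + 7 N$)
$s{\left(\left(-1\right) 6 \right)} \left(-128\right) - 158 = \left(-2 + 2 \left(\left(-1\right) 6\right)^{2} + 7 \left(\left(-1\right) 6\right)\right) \left(-128\right) - 158 = \left(-2 + 2 \left(-6\right)^{2} + 7 \left(-6\right)\right) \left(-128\right) - 158 = \left(-2 + 2 \cdot 36 - 42\right) \left(-128\right) - 158 = \left(-2 + 72 - 42\right) \left(-128\right) - 158 = 28 \left(-128\right) - 158 = -3584 - 158 = -3742$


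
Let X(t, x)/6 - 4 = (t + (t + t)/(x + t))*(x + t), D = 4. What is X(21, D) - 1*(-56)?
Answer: 3482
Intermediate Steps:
X(t, x) = 24 + 6*(t + x)*(t + 2*t/(t + x)) (X(t, x) = 24 + 6*((t + (t + t)/(x + t))*(x + t)) = 24 + 6*((t + (2*t)/(t + x))*(t + x)) = 24 + 6*((t + 2*t/(t + x))*(t + x)) = 24 + 6*((t + x)*(t + 2*t/(t + x))) = 24 + 6*(t + x)*(t + 2*t/(t + x)))
X(21, D) - 1*(-56) = (24 + 6*21² + 12*21 + 6*21*4) - 1*(-56) = (24 + 6*441 + 252 + 504) + 56 = (24 + 2646 + 252 + 504) + 56 = 3426 + 56 = 3482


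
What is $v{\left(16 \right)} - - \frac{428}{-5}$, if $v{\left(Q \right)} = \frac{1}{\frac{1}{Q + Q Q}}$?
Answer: $\frac{932}{5} \approx 186.4$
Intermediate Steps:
$v{\left(Q \right)} = Q + Q^{2}$ ($v{\left(Q \right)} = \frac{1}{\frac{1}{Q + Q^{2}}} = Q + Q^{2}$)
$v{\left(16 \right)} - - \frac{428}{-5} = 16 \left(1 + 16\right) - - \frac{428}{-5} = 16 \cdot 17 - \left(-428\right) \left(- \frac{1}{5}\right) = 272 - \frac{428}{5} = \frac{932}{5}$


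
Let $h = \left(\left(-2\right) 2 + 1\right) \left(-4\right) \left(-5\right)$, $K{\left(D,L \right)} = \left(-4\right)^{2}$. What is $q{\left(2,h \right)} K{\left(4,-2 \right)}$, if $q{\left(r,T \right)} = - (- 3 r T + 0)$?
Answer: $-5760$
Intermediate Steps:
$K{\left(D,L \right)} = 16$
$h = -60$ ($h = \left(-4 + 1\right) \left(-4\right) \left(-5\right) = \left(-3\right) \left(-4\right) \left(-5\right) = 12 \left(-5\right) = -60$)
$q{\left(r,T \right)} = 3 T r$ ($q{\left(r,T \right)} = - (- 3 T r + 0) = - \left(-3\right) T r = 3 T r$)
$q{\left(2,h \right)} K{\left(4,-2 \right)} = 3 \left(-60\right) 2 \cdot 16 = \left(-360\right) 16 = -5760$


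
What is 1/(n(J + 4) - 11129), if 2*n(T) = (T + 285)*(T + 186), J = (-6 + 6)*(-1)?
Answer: 1/16326 ≈ 6.1252e-5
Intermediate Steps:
J = 0 (J = 0*(-1) = 0)
n(T) = (186 + T)*(285 + T)/2 (n(T) = ((T + 285)*(T + 186))/2 = ((285 + T)*(186 + T))/2 = ((186 + T)*(285 + T))/2 = (186 + T)*(285 + T)/2)
1/(n(J + 4) - 11129) = 1/((26505 + (0 + 4)**2/2 + 471*(0 + 4)/2) - 11129) = 1/((26505 + (1/2)*4**2 + (471/2)*4) - 11129) = 1/((26505 + (1/2)*16 + 942) - 11129) = 1/((26505 + 8 + 942) - 11129) = 1/(27455 - 11129) = 1/16326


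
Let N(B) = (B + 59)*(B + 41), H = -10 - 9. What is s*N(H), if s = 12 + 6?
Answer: 15840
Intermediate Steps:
H = -19
N(B) = (41 + B)*(59 + B) (N(B) = (59 + B)*(41 + B) = (41 + B)*(59 + B))
s = 18
s*N(H) = 18*(2419 + (-19)² + 100*(-19)) = 18*(2419 + 361 - 1900) = 18*880 = 15840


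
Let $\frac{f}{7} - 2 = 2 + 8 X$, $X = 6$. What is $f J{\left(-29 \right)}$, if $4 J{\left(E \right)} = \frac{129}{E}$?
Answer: $- \frac{11739}{29} \approx -404.79$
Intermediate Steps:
$J{\left(E \right)} = \frac{129}{4 E}$ ($J{\left(E \right)} = \frac{129 \frac{1}{E}}{4} = \frac{129}{4 E}$)
$f = 364$ ($f = 14 + 7 \left(2 + 8 \cdot 6\right) = 14 + 7 \left(2 + 48\right) = 14 + 7 \cdot 50 = 14 + 350 = 364$)
$f J{\left(-29 \right)} = 364 \frac{129}{4 \left(-29\right)} = 364 \cdot \frac{129}{4} \left(- \frac{1}{29}\right) = 364 \left(- \frac{129}{116}\right) = - \frac{11739}{29}$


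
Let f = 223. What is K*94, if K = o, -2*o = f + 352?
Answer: -27025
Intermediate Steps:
o = -575/2 (o = -(223 + 352)/2 = -1/2*575 = -575/2 ≈ -287.50)
K = -575/2 ≈ -287.50
K*94 = -575/2*94 = -27025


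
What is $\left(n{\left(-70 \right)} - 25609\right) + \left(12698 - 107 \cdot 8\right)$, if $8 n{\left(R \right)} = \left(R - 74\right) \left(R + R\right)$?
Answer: $-11247$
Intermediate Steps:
$n{\left(R \right)} = \frac{R \left(-74 + R\right)}{4}$ ($n{\left(R \right)} = \frac{\left(R - 74\right) \left(R + R\right)}{8} = \frac{\left(-74 + R\right) 2 R}{8} = \frac{2 R \left(-74 + R\right)}{8} = \frac{R \left(-74 + R\right)}{4}$)
$\left(n{\left(-70 \right)} - 25609\right) + \left(12698 - 107 \cdot 8\right) = \left(\frac{1}{4} \left(-70\right) \left(-74 - 70\right) - 25609\right) + \left(12698 - 107 \cdot 8\right) = \left(\frac{1}{4} \left(-70\right) \left(-144\right) - 25609\right) + \left(12698 - 856\right) = \left(2520 - 25609\right) + \left(12698 - 856\right) = -23089 + 11842 = -11247$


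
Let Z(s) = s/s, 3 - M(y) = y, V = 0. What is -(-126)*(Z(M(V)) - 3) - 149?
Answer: -401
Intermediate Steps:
M(y) = 3 - y
Z(s) = 1
-(-126)*(Z(M(V)) - 3) - 149 = -(-126)*(1 - 3) - 149 = -(-126)*(-2) - 149 = -21*12 - 149 = -252 - 149 = -401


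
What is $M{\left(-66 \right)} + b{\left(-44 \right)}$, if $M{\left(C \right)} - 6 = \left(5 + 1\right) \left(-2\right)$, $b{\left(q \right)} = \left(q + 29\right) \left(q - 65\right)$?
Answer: $1629$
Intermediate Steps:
$b{\left(q \right)} = \left(-65 + q\right) \left(29 + q\right)$ ($b{\left(q \right)} = \left(29 + q\right) \left(-65 + q\right) = \left(-65 + q\right) \left(29 + q\right)$)
$M{\left(C \right)} = -6$ ($M{\left(C \right)} = 6 + \left(5 + 1\right) \left(-2\right) = 6 + 6 \left(-2\right) = 6 - 12 = -6$)
$M{\left(-66 \right)} + b{\left(-44 \right)} = -6 - \left(301 - 1936\right) = -6 + \left(-1885 + 1936 + 1584\right) = -6 + 1635 = 1629$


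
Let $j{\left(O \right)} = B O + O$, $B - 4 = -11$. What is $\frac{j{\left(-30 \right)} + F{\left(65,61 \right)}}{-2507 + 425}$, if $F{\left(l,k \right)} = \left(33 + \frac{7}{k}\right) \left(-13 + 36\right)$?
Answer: $- \frac{28720}{63501} \approx -0.45228$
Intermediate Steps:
$B = -7$ ($B = 4 - 11 = -7$)
$j{\left(O \right)} = - 6 O$ ($j{\left(O \right)} = - 7 O + O = - 6 O$)
$F{\left(l,k \right)} = 759 + \frac{161}{k}$ ($F{\left(l,k \right)} = \left(33 + \frac{7}{k}\right) 23 = 759 + \frac{161}{k}$)
$\frac{j{\left(-30 \right)} + F{\left(65,61 \right)}}{-2507 + 425} = \frac{\left(-6\right) \left(-30\right) + \left(759 + \frac{161}{61}\right)}{-2507 + 425} = \frac{180 + \left(759 + 161 \cdot \frac{1}{61}\right)}{-2082} = \left(180 + \left(759 + \frac{161}{61}\right)\right) \left(- \frac{1}{2082}\right) = \left(180 + \frac{46460}{61}\right) \left(- \frac{1}{2082}\right) = \frac{57440}{61} \left(- \frac{1}{2082}\right) = - \frac{28720}{63501}$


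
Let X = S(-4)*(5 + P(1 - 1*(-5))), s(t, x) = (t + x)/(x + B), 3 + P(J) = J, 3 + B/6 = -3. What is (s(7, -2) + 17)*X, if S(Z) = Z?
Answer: -10256/19 ≈ -539.79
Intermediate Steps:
B = -36 (B = -18 + 6*(-3) = -18 - 18 = -36)
P(J) = -3 + J
s(t, x) = (t + x)/(-36 + x) (s(t, x) = (t + x)/(x - 36) = (t + x)/(-36 + x))
X = -32 (X = -4*(5 + (-3 + (1 - 1*(-5)))) = -4*(5 + (-3 + (1 + 5))) = -4*(5 + (-3 + 6)) = -4*(5 + 3) = -4*8 = -32)
(s(7, -2) + 17)*X = ((7 - 2)/(-36 - 2) + 17)*(-32) = (5/(-38) + 17)*(-32) = (-1/38*5 + 17)*(-32) = (-5/38 + 17)*(-32) = (641/38)*(-32) = -10256/19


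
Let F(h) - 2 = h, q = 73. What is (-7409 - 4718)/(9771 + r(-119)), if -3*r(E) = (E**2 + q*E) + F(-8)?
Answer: -36381/23845 ≈ -1.5257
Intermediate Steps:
F(h) = 2 + h
r(E) = 2 - 73*E/3 - E**2/3 (r(E) = -((E**2 + 73*E) + (2 - 8))/3 = -((E**2 + 73*E) - 6)/3 = -(-6 + E**2 + 73*E)/3 = 2 - 73*E/3 - E**2/3)
(-7409 - 4718)/(9771 + r(-119)) = (-7409 - 4718)/(9771 + (2 - 73/3*(-119) - 1/3*(-119)**2)) = -12127/(9771 + (2 + 8687/3 - 1/3*14161)) = -12127/(9771 + (2 + 8687/3 - 14161/3)) = -12127/(9771 - 5468/3) = -12127/23845/3 = -12127*3/23845 = -36381/23845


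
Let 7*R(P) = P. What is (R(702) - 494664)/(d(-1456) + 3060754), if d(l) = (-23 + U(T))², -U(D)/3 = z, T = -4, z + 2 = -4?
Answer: -3461946/21425453 ≈ -0.16158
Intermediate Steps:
z = -6 (z = -2 - 4 = -6)
U(D) = 18 (U(D) = -3*(-6) = 18)
R(P) = P/7
d(l) = 25 (d(l) = (-23 + 18)² = (-5)² = 25)
(R(702) - 494664)/(d(-1456) + 3060754) = ((⅐)*702 - 494664)/(25 + 3060754) = (702/7 - 494664)/3060779 = -3461946/7*1/3060779 = -3461946/21425453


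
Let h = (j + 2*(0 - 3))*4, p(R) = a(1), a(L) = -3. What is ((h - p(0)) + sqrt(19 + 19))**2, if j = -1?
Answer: (25 - sqrt(38))**2 ≈ 354.78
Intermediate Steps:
p(R) = -3
h = -28 (h = (-1 + 2*(0 - 3))*4 = (-1 + 2*(-3))*4 = (-1 - 6)*4 = -7*4 = -28)
((h - p(0)) + sqrt(19 + 19))**2 = ((-28 - 1*(-3)) + sqrt(19 + 19))**2 = ((-28 + 3) + sqrt(38))**2 = (-25 + sqrt(38))**2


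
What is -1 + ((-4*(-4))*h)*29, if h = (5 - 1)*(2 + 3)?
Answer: 9279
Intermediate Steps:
h = 20 (h = 4*5 = 20)
-1 + ((-4*(-4))*h)*29 = -1 + (-4*(-4)*20)*29 = -1 + (16*20)*29 = -1 + 320*29 = -1 + 9280 = 9279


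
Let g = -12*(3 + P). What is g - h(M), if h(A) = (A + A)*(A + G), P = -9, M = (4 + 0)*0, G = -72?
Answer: 72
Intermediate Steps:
M = 0 (M = 4*0 = 0)
h(A) = 2*A*(-72 + A) (h(A) = (A + A)*(A - 72) = (2*A)*(-72 + A) = 2*A*(-72 + A))
g = 72 (g = -12*(3 - 9) = -12*(-6) = 72)
g - h(M) = 72 - 2*0*(-72 + 0) = 72 - 2*0*(-72) = 72 - 1*0 = 72 + 0 = 72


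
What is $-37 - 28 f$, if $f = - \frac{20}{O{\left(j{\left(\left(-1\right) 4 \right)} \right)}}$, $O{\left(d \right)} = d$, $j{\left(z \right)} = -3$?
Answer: $- \frac{671}{3} \approx -223.67$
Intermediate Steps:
$f = \frac{20}{3}$ ($f = - \frac{20}{-3} = \left(-20\right) \left(- \frac{1}{3}\right) = \frac{20}{3} \approx 6.6667$)
$-37 - 28 f = -37 - \frac{560}{3} = - \frac{671}{3}$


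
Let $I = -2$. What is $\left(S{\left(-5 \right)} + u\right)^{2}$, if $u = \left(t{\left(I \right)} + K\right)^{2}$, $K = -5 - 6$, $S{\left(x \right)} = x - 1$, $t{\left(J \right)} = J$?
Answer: $26569$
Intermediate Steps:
$S{\left(x \right)} = -1 + x$
$K = -11$ ($K = -5 - 6 = -11$)
$u = 169$ ($u = \left(-2 - 11\right)^{2} = \left(-13\right)^{2} = 169$)
$\left(S{\left(-5 \right)} + u\right)^{2} = \left(\left(-1 - 5\right) + 169\right)^{2} = \left(-6 + 169\right)^{2} = 163^{2} = 26569$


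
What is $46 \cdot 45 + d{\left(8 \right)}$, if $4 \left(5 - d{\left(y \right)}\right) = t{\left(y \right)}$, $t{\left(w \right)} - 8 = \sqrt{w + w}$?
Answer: $2072$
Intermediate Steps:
$t{\left(w \right)} = 8 + \sqrt{2} \sqrt{w}$ ($t{\left(w \right)} = 8 + \sqrt{w + w} = 8 + \sqrt{2 w} = 8 + \sqrt{2} \sqrt{w}$)
$d{\left(y \right)} = 3 - \frac{\sqrt{2} \sqrt{y}}{4}$ ($d{\left(y \right)} = 5 - \frac{8 + \sqrt{2} \sqrt{y}}{4} = 5 - \left(2 + \frac{\sqrt{2} \sqrt{y}}{4}\right) = 3 - \frac{\sqrt{2} \sqrt{y}}{4}$)
$46 \cdot 45 + d{\left(8 \right)} = 46 \cdot 45 + \left(3 - \frac{\sqrt{2} \sqrt{8}}{4}\right) = 2070 + \left(3 - \frac{\sqrt{2} \cdot 2 \sqrt{2}}{4}\right) = 2070 + \left(3 - 1\right) = 2070 + 2 = 2072$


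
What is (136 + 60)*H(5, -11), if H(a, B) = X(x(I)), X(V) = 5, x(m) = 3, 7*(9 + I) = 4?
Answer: 980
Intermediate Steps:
I = -59/7 (I = -9 + (⅐)*4 = -9 + 4/7 = -59/7 ≈ -8.4286)
H(a, B) = 5
(136 + 60)*H(5, -11) = (136 + 60)*5 = 196*5 = 980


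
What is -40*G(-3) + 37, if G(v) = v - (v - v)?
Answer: 157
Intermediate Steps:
G(v) = v (G(v) = v - 1*0 = v + 0 = v)
-40*G(-3) + 37 = -40*(-3) + 37 = 120 + 37 = 157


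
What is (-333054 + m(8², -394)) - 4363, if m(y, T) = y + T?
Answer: -337747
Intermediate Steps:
m(y, T) = T + y
(-333054 + m(8², -394)) - 4363 = (-333054 + (-394 + 8²)) - 4363 = (-333054 + (-394 + 64)) - 4363 = (-333054 - 330) - 4363 = -333384 - 4363 = -337747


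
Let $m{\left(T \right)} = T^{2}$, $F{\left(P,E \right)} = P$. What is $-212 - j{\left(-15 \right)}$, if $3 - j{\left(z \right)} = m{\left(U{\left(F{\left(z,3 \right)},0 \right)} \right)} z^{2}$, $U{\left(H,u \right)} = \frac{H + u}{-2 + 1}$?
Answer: $50410$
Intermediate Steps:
$U{\left(H,u \right)} = - H - u$ ($U{\left(H,u \right)} = \frac{H + u}{-1} = \left(H + u\right) \left(-1\right) = - H - u$)
$j{\left(z \right)} = 3 - z^{4}$ ($j{\left(z \right)} = 3 - \left(- z - 0\right)^{2} z^{2} = 3 - \left(- z + 0\right)^{2} z^{2} = 3 - \left(- z\right)^{2} z^{2} = 3 - z^{2} z^{2} = 3 - z^{4}$)
$-212 - j{\left(-15 \right)} = -212 - \left(3 - \left(-15\right)^{4}\right) = -212 - \left(3 - 50625\right) = -212 - -50622 = -212 + 50622 = 50410$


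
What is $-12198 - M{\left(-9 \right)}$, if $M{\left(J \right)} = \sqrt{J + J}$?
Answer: $-12198 - 3 i \sqrt{2} \approx -12198.0 - 4.2426 i$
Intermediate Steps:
$M{\left(J \right)} = \sqrt{2} \sqrt{J}$ ($M{\left(J \right)} = \sqrt{2 J} = \sqrt{2} \sqrt{J}$)
$-12198 - M{\left(-9 \right)} = -12198 - \sqrt{2} \sqrt{-9} = -12198 - \sqrt{2} \cdot 3 i = -12198 - 3 i \sqrt{2}$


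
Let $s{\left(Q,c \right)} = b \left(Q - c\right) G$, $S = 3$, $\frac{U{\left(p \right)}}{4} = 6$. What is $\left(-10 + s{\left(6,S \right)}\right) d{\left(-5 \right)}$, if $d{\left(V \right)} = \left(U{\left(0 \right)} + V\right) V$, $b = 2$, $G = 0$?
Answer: $950$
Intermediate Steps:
$U{\left(p \right)} = 24$ ($U{\left(p \right)} = 4 \cdot 6 = 24$)
$d{\left(V \right)} = V \left(24 + V\right)$ ($d{\left(V \right)} = \left(24 + V\right) V = V \left(24 + V\right)$)
$s{\left(Q,c \right)} = 0$ ($s{\left(Q,c \right)} = 2 \left(Q - c\right) 0 = \left(- 2 c + 2 Q\right) 0 = 0$)
$\left(-10 + s{\left(6,S \right)}\right) d{\left(-5 \right)} = \left(-10 + 0\right) \left(- 5 \left(24 - 5\right)\right) = - 10 \left(\left(-5\right) 19\right) = \left(-10\right) \left(-95\right) = 950$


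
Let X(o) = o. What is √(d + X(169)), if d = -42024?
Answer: I*√41855 ≈ 204.58*I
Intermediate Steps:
√(d + X(169)) = √(-42024 + 169) = √(-41855) = I*√41855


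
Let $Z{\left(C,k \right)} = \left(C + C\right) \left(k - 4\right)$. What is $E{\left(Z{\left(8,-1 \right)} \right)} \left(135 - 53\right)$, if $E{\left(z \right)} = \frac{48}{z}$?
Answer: $- \frac{246}{5} \approx -49.2$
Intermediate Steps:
$Z{\left(C,k \right)} = 2 C \left(-4 + k\right)$
$E{\left(Z{\left(8,-1 \right)} \right)} \left(135 - 53\right) = \frac{48}{2 \cdot 8 \left(-4 - 1\right)} \left(135 - 53\right) = \frac{48}{2 \cdot 8 \left(-5\right)} 82 = \frac{48}{-80} \cdot 82 = 48 \left(- \frac{1}{80}\right) 82 = \left(- \frac{3}{5}\right) 82 = - \frac{246}{5}$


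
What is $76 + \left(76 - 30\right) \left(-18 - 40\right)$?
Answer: $-2592$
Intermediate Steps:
$76 + \left(76 - 30\right) \left(-18 - 40\right) = 76 + 46 \left(-18 - 40\right) = 76 + 46 \left(-58\right) = 76 - 2668 = -2592$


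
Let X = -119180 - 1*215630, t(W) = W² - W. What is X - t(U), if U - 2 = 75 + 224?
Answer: -425110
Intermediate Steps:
U = 301 (U = 2 + (75 + 224) = 2 + 299 = 301)
X = -334810 (X = -119180 - 215630 = -334810)
X - t(U) = -334810 - 301*(-1 + 301) = -334810 - 301*300 = -334810 - 1*90300 = -334810 - 90300 = -425110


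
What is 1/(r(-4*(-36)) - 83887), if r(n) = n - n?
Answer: -1/83887 ≈ -1.1921e-5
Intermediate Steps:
r(n) = 0
1/(r(-4*(-36)) - 83887) = 1/(0 - 83887) = 1/(-83887) = -1/83887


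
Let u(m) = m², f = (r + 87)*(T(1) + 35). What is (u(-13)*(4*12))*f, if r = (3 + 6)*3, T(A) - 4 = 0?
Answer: 36065952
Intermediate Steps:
T(A) = 4 (T(A) = 4 + 0 = 4)
r = 27 (r = 9*3 = 27)
f = 4446 (f = (27 + 87)*(4 + 35) = 114*39 = 4446)
(u(-13)*(4*12))*f = ((-13)²*(4*12))*4446 = (169*48)*4446 = 8112*4446 = 36065952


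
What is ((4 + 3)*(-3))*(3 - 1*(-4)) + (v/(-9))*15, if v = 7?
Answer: -476/3 ≈ -158.67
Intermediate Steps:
((4 + 3)*(-3))*(3 - 1*(-4)) + (v/(-9))*15 = ((4 + 3)*(-3))*(3 - 1*(-4)) + (7/(-9))*15 = (7*(-3))*(3 + 4) + (7*(-1/9))*15 = -21*7 - 7/9*15 = -147 - 35/3 = -476/3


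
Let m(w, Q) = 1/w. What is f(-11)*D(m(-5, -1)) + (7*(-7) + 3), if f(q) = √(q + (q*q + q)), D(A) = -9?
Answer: -46 - 27*√11 ≈ -135.55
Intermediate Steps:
f(q) = √(q² + 2*q) (f(q) = √(q + (q² + q)) = √(q + (q + q²)) = √(q² + 2*q))
f(-11)*D(m(-5, -1)) + (7*(-7) + 3) = √(-11*(2 - 11))*(-9) + (7*(-7) + 3) = √(-11*(-9))*(-9) + (-49 + 3) = √99*(-9) - 46 = (3*√11)*(-9) - 46 = -27*√11 - 46 = -46 - 27*√11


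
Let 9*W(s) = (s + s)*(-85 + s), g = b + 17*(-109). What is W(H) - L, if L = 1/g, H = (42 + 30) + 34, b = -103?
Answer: 322523/652 ≈ 494.67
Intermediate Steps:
g = -1956 (g = -103 + 17*(-109) = -103 - 1853 = -1956)
H = 106 (H = 72 + 34 = 106)
W(s) = 2*s*(-85 + s)/9 (W(s) = ((s + s)*(-85 + s))/9 = ((2*s)*(-85 + s))/9 = (2*s*(-85 + s))/9 = 2*s*(-85 + s)/9)
L = -1/1956 (L = 1/(-1956) = -1/1956 ≈ -0.00051125)
W(H) - L = (2/9)*106*(-85 + 106) - 1*(-1/1956) = (2/9)*106*21 + 1/1956 = 1484/3 + 1/1956 = 322523/652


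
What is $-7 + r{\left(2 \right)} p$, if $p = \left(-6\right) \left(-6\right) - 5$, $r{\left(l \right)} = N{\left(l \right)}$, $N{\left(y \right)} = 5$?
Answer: $148$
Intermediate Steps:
$r{\left(l \right)} = 5$
$p = 31$ ($p = 36 - 5 = 31$)
$-7 + r{\left(2 \right)} p = -7 + 5 \cdot 31 = -7 + 155 = 148$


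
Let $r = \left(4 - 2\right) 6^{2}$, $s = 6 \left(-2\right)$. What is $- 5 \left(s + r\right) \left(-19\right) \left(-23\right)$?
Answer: $-131100$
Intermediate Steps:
$s = -12$
$r = 72$ ($r = 2 \cdot 36 = 72$)
$- 5 \left(s + r\right) \left(-19\right) \left(-23\right) = - 5 \left(-12 + 72\right) \left(-19\right) \left(-23\right) = \left(-5\right) 60 \left(-19\right) \left(-23\right) = \left(-300\right) \left(-19\right) \left(-23\right) = 5700 \left(-23\right) = -131100$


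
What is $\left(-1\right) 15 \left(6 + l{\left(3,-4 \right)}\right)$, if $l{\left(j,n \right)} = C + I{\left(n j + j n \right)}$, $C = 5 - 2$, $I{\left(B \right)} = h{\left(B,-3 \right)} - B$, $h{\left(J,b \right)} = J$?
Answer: $-135$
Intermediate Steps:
$I{\left(B \right)} = 0$ ($I{\left(B \right)} = B - B = 0$)
$C = 3$ ($C = 5 - 2 = 3$)
$l{\left(j,n \right)} = 3$ ($l{\left(j,n \right)} = 3 + 0 = 3$)
$\left(-1\right) 15 \left(6 + l{\left(3,-4 \right)}\right) = \left(-1\right) 15 \left(6 + 3\right) = \left(-15\right) 9 = -135$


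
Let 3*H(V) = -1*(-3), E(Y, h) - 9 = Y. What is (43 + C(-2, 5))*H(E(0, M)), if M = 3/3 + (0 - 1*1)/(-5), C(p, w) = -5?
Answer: 38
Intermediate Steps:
M = 6/5 (M = 3*(⅓) + (0 - 1)*(-⅕) = 1 - 1*(-⅕) = 1 + ⅕ = 6/5 ≈ 1.2000)
E(Y, h) = 9 + Y
H(V) = 1 (H(V) = (-1*(-3))/3 = (⅓)*3 = 1)
(43 + C(-2, 5))*H(E(0, M)) = (43 - 5)*1 = 38*1 = 38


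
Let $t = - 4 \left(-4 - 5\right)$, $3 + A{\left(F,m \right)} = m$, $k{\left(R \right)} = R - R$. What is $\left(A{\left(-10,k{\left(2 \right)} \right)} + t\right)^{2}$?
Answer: $1089$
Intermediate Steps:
$k{\left(R \right)} = 0$
$A{\left(F,m \right)} = -3 + m$
$t = 36$ ($t = \left(-4\right) \left(-9\right) = 36$)
$\left(A{\left(-10,k{\left(2 \right)} \right)} + t\right)^{2} = \left(\left(-3 + 0\right) + 36\right)^{2} = \left(-3 + 36\right)^{2} = 33^{2} = 1089$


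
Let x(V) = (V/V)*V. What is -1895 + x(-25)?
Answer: -1920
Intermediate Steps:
x(V) = V (x(V) = 1*V = V)
-1895 + x(-25) = -1895 - 25 = -1920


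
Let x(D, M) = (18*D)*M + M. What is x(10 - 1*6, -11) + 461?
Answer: -342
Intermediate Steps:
x(D, M) = M + 18*D*M (x(D, M) = 18*D*M + M = M + 18*D*M)
x(10 - 1*6, -11) + 461 = -11*(1 + 18*(10 - 1*6)) + 461 = -11*(1 + 18*(10 - 6)) + 461 = -11*(1 + 18*4) + 461 = -11*(1 + 72) + 461 = -11*73 + 461 = -803 + 461 = -342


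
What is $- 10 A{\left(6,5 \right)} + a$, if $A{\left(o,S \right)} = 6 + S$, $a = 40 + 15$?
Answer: $-55$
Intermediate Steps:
$a = 55$
$- 10 A{\left(6,5 \right)} + a = - 10 \left(6 + 5\right) + 55 = \left(-10\right) 11 + 55 = -110 + 55 = -55$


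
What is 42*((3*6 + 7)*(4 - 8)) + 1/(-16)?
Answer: -67201/16 ≈ -4200.1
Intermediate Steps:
42*((3*6 + 7)*(4 - 8)) + 1/(-16) = 42*((18 + 7)*(-4)) - 1/16 = 42*(25*(-4)) - 1/16 = 42*(-100) - 1/16 = -4200 - 1/16 = -67201/16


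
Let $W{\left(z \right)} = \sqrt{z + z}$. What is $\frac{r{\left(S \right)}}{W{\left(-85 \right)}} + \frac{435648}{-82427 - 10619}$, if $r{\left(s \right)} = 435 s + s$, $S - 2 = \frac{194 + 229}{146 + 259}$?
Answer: $- \frac{217824}{46523} - \frac{29866 i \sqrt{170}}{3825} \approx -4.6821 - 101.81 i$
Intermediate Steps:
$W{\left(z \right)} = \sqrt{2} \sqrt{z}$ ($W{\left(z \right)} = \sqrt{2 z} = \sqrt{2} \sqrt{z}$)
$S = \frac{137}{45}$ ($S = 2 + \frac{194 + 229}{146 + 259} = 2 + \frac{423}{405} = 2 + 423 \cdot \frac{1}{405} = 2 + \frac{47}{45} = \frac{137}{45} \approx 3.0444$)
$r{\left(s \right)} = 436 s$
$\frac{r{\left(S \right)}}{W{\left(-85 \right)}} + \frac{435648}{-82427 - 10619} = \frac{436 \cdot \frac{137}{45}}{\sqrt{2} \sqrt{-85}} + \frac{435648}{-82427 - 10619} = \frac{59732}{45 \sqrt{2} i \sqrt{85}} + \frac{435648}{-93046} = \frac{59732}{45 i \sqrt{170}} + 435648 \left(- \frac{1}{93046}\right) = \frac{59732 \left(- \frac{i \sqrt{170}}{170}\right)}{45} - \frac{217824}{46523} = - \frac{29866 i \sqrt{170}}{3825} - \frac{217824}{46523} = - \frac{217824}{46523} - \frac{29866 i \sqrt{170}}{3825}$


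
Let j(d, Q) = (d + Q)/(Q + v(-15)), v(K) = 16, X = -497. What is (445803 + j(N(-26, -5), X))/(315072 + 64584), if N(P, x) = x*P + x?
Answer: 23825735/20290504 ≈ 1.1742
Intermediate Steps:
N(P, x) = x + P*x (N(P, x) = P*x + x = x + P*x)
j(d, Q) = (Q + d)/(16 + Q) (j(d, Q) = (d + Q)/(Q + 16) = (Q + d)/(16 + Q))
(445803 + j(N(-26, -5), X))/(315072 + 64584) = (445803 + (-497 - 5*(1 - 26))/(16 - 497))/(315072 + 64584) = (445803 + (-497 - 5*(-25))/(-481))/379656 = (445803 - (-497 + 125)/481)*(1/379656) = (445803 - 1/481*(-372))*(1/379656) = (445803 + 372/481)*(1/379656) = (214431615/481)*(1/379656) = 23825735/20290504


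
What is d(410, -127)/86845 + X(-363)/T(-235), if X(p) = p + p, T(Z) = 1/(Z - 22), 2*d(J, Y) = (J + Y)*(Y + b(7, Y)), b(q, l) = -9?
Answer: 16203694546/86845 ≈ 1.8658e+5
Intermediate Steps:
d(J, Y) = (-9 + Y)*(J + Y)/2 (d(J, Y) = ((J + Y)*(Y - 9))/2 = ((J + Y)*(-9 + Y))/2 = ((-9 + Y)*(J + Y))/2 = (-9 + Y)*(J + Y)/2)
T(Z) = 1/(-22 + Z)
X(p) = 2*p
d(410, -127)/86845 + X(-363)/T(-235) = ((½)*(-127)² - 9/2*410 - 9/2*(-127) + (½)*410*(-127))/86845 + (2*(-363))/(1/(-22 - 235)) = ((½)*16129 - 1845 + 1143/2 - 26035)*(1/86845) - 726/(1/(-257)) = (16129/2 - 1845 + 1143/2 - 26035)*(1/86845) - 726/(-1/257) = -19244*1/86845 - 726*(-257) = -19244/86845 + 186582 = 16203694546/86845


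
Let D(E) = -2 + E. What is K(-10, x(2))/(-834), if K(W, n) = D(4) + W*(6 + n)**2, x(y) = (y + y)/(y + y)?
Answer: 244/417 ≈ 0.58513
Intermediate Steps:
x(y) = 1 (x(y) = (2*y)/((2*y)) = (2*y)*(1/(2*y)) = 1)
K(W, n) = 2 + W*(6 + n)**2 (K(W, n) = (-2 + 4) + W*(6 + n)**2 = 2 + W*(6 + n)**2)
K(-10, x(2))/(-834) = (2 - 10*(6 + 1)**2)/(-834) = (2 - 10*7**2)*(-1/834) = (2 - 10*49)*(-1/834) = (2 - 490)*(-1/834) = -488*(-1/834) = 244/417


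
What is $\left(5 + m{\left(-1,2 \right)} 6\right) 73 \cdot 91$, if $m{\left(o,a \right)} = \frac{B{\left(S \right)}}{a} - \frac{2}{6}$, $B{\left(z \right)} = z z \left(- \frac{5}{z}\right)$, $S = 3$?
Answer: $-279006$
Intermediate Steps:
$B{\left(z \right)} = - 5 z$ ($B{\left(z \right)} = z^{2} \left(- \frac{5}{z}\right) = - 5 z$)
$m{\left(o,a \right)} = - \frac{1}{3} - \frac{15}{a}$ ($m{\left(o,a \right)} = \frac{\left(-5\right) 3}{a} - \frac{2}{6} = - \frac{15}{a} - \frac{1}{3} = - \frac{1}{3} - \frac{15}{a}$)
$\left(5 + m{\left(-1,2 \right)} 6\right) 73 \cdot 91 = \left(5 + \frac{-45 - 2}{3 \cdot 2} \cdot 6\right) 73 \cdot 91 = \left(5 + \frac{1}{3} \cdot \frac{1}{2} \left(-45 - 2\right) 6\right) 73 \cdot 91 = \left(5 + \frac{1}{3} \cdot \frac{1}{2} \left(-47\right) 6\right) 73 \cdot 91 = \left(5 - 47\right) 73 \cdot 91 = \left(-42\right) 73 \cdot 91 = \left(-3066\right) 91 = -279006$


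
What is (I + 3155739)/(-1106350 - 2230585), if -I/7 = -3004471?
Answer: -24187036/3336935 ≈ -7.2483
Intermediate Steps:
I = 21031297 (I = -7*(-3004471) = 21031297)
(I + 3155739)/(-1106350 - 2230585) = (21031297 + 3155739)/(-1106350 - 2230585) = 24187036/(-3336935) = 24187036*(-1/3336935) = -24187036/3336935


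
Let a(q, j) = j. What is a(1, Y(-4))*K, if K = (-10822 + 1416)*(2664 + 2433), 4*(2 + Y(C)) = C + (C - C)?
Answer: 143827146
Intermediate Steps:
Y(C) = -2 + C/4 (Y(C) = -2 + (C + (C - C))/4 = -2 + (C + 0)/4 = -2 + C/4)
K = -47942382 (K = -9406*5097 = -47942382)
a(1, Y(-4))*K = (-2 + (¼)*(-4))*(-47942382) = (-2 - 1)*(-47942382) = -3*(-47942382) = 143827146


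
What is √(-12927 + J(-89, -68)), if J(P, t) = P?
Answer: 2*I*√3254 ≈ 114.09*I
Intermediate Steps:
√(-12927 + J(-89, -68)) = √(-12927 - 89) = √(-13016) = 2*I*√3254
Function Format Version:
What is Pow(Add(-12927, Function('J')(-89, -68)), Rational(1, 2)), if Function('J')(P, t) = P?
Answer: Mul(2, I, Pow(3254, Rational(1, 2))) ≈ Mul(114.09, I)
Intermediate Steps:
Pow(Add(-12927, Function('J')(-89, -68)), Rational(1, 2)) = Pow(Add(-12927, -89), Rational(1, 2)) = Pow(-13016, Rational(1, 2)) = Mul(2, I, Pow(3254, Rational(1, 2)))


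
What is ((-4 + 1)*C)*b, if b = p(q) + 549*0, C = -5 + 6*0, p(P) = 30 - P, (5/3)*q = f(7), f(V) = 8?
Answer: 378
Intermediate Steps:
q = 24/5 (q = (⅗)*8 = 24/5 ≈ 4.8000)
C = -5 (C = -5 + 0 = -5)
b = 126/5 (b = (30 - 1*24/5) + 549*0 = (30 - 24/5) + 0 = 126/5 + 0 = 126/5 ≈ 25.200)
((-4 + 1)*C)*b = ((-4 + 1)*(-5))*(126/5) = -3*(-5)*(126/5) = 15*(126/5) = 378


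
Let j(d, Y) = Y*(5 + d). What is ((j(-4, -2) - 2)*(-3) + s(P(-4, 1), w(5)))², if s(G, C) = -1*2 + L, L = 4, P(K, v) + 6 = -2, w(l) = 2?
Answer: 196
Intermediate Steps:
P(K, v) = -8 (P(K, v) = -6 - 2 = -8)
s(G, C) = 2 (s(G, C) = -1*2 + 4 = -2 + 4 = 2)
((j(-4, -2) - 2)*(-3) + s(P(-4, 1), w(5)))² = ((-2*(5 - 4) - 2)*(-3) + 2)² = ((-2*1 - 2)*(-3) + 2)² = ((-2 - 2)*(-3) + 2)² = (-4*(-3) + 2)² = (12 + 2)² = 14² = 196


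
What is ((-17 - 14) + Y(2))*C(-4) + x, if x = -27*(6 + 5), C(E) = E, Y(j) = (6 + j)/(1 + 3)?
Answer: -181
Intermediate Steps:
Y(j) = 3/2 + j/4 (Y(j) = (6 + j)/4 = (6 + j)*(¼) = 3/2 + j/4)
x = -297 (x = -27*11 = -297)
((-17 - 14) + Y(2))*C(-4) + x = ((-17 - 14) + (3/2 + (¼)*2))*(-4) - 297 = (-31 + (3/2 + ½))*(-4) - 297 = (-31 + 2)*(-4) - 297 = -29*(-4) - 297 = 116 - 297 = -181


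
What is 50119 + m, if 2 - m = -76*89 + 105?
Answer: 56780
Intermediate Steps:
m = 6661 (m = 2 - (-76*89 + 105) = 2 - (-6764 + 105) = 2 - 1*(-6659) = 2 + 6659 = 6661)
50119 + m = 50119 + 6661 = 56780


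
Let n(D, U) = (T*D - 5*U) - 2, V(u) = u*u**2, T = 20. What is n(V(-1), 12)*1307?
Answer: -107174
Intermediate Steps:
V(u) = u**3
n(D, U) = -2 - 5*U + 20*D (n(D, U) = (20*D - 5*U) - 2 = (-5*U + 20*D) - 2 = -2 - 5*U + 20*D)
n(V(-1), 12)*1307 = (-2 - 5*12 + 20*(-1)**3)*1307 = (-2 - 60 + 20*(-1))*1307 = (-2 - 60 - 20)*1307 = -82*1307 = -107174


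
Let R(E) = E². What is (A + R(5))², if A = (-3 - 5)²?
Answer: 7921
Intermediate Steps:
A = 64 (A = (-8)² = 64)
(A + R(5))² = (64 + 5²)² = (64 + 25)² = 89² = 7921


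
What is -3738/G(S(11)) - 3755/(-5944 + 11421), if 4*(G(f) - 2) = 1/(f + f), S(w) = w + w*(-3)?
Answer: -1201523527/640809 ≈ -1875.0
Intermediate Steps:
S(w) = -2*w (S(w) = w - 3*w = -2*w)
G(f) = 2 + 1/(8*f) (G(f) = 2 + 1/(4*(f + f)) = 2 + 1/(4*((2*f))) = 2 + (1/(2*f))/4 = 2 + 1/(8*f))
-3738/G(S(11)) - 3755/(-5944 + 11421) = -3738/(2 + 1/(8*((-2*11)))) - 3755/(-5944 + 11421) = -3738/(2 + (⅛)/(-22)) - 3755/5477 = -3738/(2 + (⅛)*(-1/22)) - 3755*1/5477 = -3738/(2 - 1/176) - 3755/5477 = -3738/351/176 - 3755/5477 = -3738*176/351 - 3755/5477 = -219296/117 - 3755/5477 = -1201523527/640809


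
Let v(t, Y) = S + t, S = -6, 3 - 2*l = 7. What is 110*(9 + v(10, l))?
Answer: 1430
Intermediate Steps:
l = -2 (l = 3/2 - 1/2*7 = 3/2 - 7/2 = -2)
v(t, Y) = -6 + t
110*(9 + v(10, l)) = 110*(9 + (-6 + 10)) = 110*(9 + 4) = 110*13 = 1430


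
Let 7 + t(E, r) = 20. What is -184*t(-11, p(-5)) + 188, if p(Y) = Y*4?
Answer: -2204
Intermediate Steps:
p(Y) = 4*Y
t(E, r) = 13 (t(E, r) = -7 + 20 = 13)
-184*t(-11, p(-5)) + 188 = -184*13 + 188 = -2392 + 188 = -2204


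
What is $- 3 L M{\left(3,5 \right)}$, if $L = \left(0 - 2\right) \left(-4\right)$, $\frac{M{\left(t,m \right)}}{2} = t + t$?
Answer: $-288$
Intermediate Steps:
$M{\left(t,m \right)} = 4 t$ ($M{\left(t,m \right)} = 2 \left(t + t\right) = 2 \cdot 2 t = 4 t$)
$L = 8$ ($L = \left(-2\right) \left(-4\right) = 8$)
$- 3 L M{\left(3,5 \right)} = \left(-3\right) 8 \cdot 4 \cdot 3 = \left(-24\right) 12 = -288$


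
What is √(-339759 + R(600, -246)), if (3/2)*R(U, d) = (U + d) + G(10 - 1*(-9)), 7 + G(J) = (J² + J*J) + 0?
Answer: I*√3051417/3 ≈ 582.28*I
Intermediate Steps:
G(J) = -7 + 2*J² (G(J) = -7 + ((J² + J*J) + 0) = -7 + ((J² + J²) + 0) = -7 + (2*J² + 0) = -7 + 2*J²)
R(U, d) = 1430/3 + 2*U/3 + 2*d/3 (R(U, d) = 2*((U + d) + (-7 + 2*(10 - 1*(-9))²))/3 = 2*((U + d) + (-7 + 2*(10 + 9)²))/3 = 2*((U + d) + (-7 + 2*19²))/3 = 2*((U + d) + (-7 + 2*361))/3 = 2*((U + d) + (-7 + 722))/3 = 2*((U + d) + 715)/3 = 2*(715 + U + d)/3 = 1430/3 + 2*U/3 + 2*d/3)
√(-339759 + R(600, -246)) = √(-339759 + (1430/3 + (⅔)*600 + (⅔)*(-246))) = √(-339759 + (1430/3 + 400 - 164)) = √(-339759 + 2138/3) = √(-1017139/3) = I*√3051417/3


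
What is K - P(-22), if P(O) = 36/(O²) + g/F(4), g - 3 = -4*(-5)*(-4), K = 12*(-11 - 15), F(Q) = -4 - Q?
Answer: -311405/968 ≈ -321.70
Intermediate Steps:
K = -312 (K = 12*(-26) = -312)
g = -77 (g = 3 - 4*(-5)*(-4) = 3 + 20*(-4) = 3 - 80 = -77)
P(O) = 77/8 + 36/O² (P(O) = 36/(O²) - 77/(-4 - 1*4) = 36/O² - 77/(-4 - 4) = 36/O² - 77/(-8) = 36/O² - 77*(-⅛) = 36/O² + 77/8 = 77/8 + 36/O²)
K - P(-22) = -312 - (77/8 + 36/(-22)²) = -312 - (77/8 + 36*(1/484)) = -312 - (77/8 + 9/121) = -312 - 1*9389/968 = -312 - 9389/968 = -311405/968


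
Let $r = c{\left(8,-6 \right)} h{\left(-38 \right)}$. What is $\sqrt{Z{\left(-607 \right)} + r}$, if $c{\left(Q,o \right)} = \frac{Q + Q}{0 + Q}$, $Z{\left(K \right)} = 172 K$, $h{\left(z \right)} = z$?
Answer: $4 i \sqrt{6530} \approx 323.23 i$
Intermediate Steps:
$c{\left(Q,o \right)} = 2$ ($c{\left(Q,o \right)} = \frac{2 Q}{Q} = 2$)
$r = -76$ ($r = 2 \left(-38\right) = -76$)
$\sqrt{Z{\left(-607 \right)} + r} = \sqrt{172 \left(-607\right) - 76} = \sqrt{-104404 - 76} = \sqrt{-104480} = 4 i \sqrt{6530}$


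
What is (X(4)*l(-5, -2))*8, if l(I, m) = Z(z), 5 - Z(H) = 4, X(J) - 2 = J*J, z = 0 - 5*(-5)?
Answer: 144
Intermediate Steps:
z = 25 (z = 0 + 25 = 25)
X(J) = 2 + J² (X(J) = 2 + J*J = 2 + J²)
Z(H) = 1 (Z(H) = 5 - 1*4 = 5 - 4 = 1)
l(I, m) = 1
(X(4)*l(-5, -2))*8 = ((2 + 4²)*1)*8 = ((2 + 16)*1)*8 = (18*1)*8 = 18*8 = 144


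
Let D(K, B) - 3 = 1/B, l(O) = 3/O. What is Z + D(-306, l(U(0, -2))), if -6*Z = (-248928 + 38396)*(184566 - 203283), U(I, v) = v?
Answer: -1970263715/3 ≈ -6.5675e+8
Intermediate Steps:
D(K, B) = 3 + 1/B
Z = -656754574 (Z = -(-248928 + 38396)*(184566 - 203283)/6 = -(-105266)*(-18717)/3 = -⅙*3940527444 = -656754574)
Z + D(-306, l(U(0, -2))) = -656754574 + (3 + 1/(3/(-2))) = -656754574 + (3 + 1/(3*(-½))) = -656754574 + (3 + 1/(-3/2)) = -656754574 + (3 - ⅔) = -656754574 + 7/3 = -1970263715/3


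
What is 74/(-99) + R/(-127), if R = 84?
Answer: -17714/12573 ≈ -1.4089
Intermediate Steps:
74/(-99) + R/(-127) = 74/(-99) + 84/(-127) = 74*(-1/99) + 84*(-1/127) = -74/99 - 84/127 = -17714/12573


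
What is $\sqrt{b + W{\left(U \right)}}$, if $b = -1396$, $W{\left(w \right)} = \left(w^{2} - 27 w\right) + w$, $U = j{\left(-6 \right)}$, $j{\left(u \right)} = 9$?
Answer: $i \sqrt{1549} \approx 39.357 i$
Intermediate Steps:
$U = 9$
$W{\left(w \right)} = w^{2} - 26 w$
$\sqrt{b + W{\left(U \right)}} = \sqrt{-1396 + 9 \left(-26 + 9\right)} = \sqrt{-1396 + 9 \left(-17\right)} = \sqrt{-1396 - 153} = \sqrt{-1549} = i \sqrt{1549}$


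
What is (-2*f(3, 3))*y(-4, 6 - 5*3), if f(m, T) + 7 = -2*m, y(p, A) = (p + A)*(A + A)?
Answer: 6084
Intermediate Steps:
y(p, A) = 2*A*(A + p) (y(p, A) = (A + p)*(2*A) = 2*A*(A + p))
f(m, T) = -7 - 2*m
(-2*f(3, 3))*y(-4, 6 - 5*3) = (-2*(-7 - 2*3))*(2*(6 - 5*3)*((6 - 5*3) - 4)) = (-2*(-7 - 6))*(2*(6 - 15)*((6 - 15) - 4)) = (-2*(-13))*(2*(-9)*(-9 - 4)) = 26*(2*(-9)*(-13)) = 26*234 = 6084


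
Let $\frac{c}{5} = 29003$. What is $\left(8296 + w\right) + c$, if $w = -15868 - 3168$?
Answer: $134275$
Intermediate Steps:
$w = -19036$ ($w = -15868 - 3168 = -19036$)
$c = 145015$ ($c = 5 \cdot 29003 = 145015$)
$\left(8296 + w\right) + c = \left(8296 - 19036\right) + 145015 = -10740 + 145015 = 134275$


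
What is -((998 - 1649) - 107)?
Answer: 758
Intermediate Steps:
-((998 - 1649) - 107) = -(-651 - 107) = -1*(-758) = 758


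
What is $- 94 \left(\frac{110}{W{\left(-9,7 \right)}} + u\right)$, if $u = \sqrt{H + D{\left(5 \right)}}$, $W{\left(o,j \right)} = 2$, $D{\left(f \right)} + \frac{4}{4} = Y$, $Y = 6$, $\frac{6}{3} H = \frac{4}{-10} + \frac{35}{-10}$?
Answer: $-5170 - \frac{47 \sqrt{305}}{5} \approx -5334.2$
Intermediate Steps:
$H = - \frac{39}{20}$ ($H = \frac{\frac{4}{-10} + \frac{35}{-10}}{2} = \frac{4 \left(- \frac{1}{10}\right) + 35 \left(- \frac{1}{10}\right)}{2} = \frac{- \frac{2}{5} - \frac{7}{2}}{2} = \frac{1}{2} \left(- \frac{39}{10}\right) = - \frac{39}{20} \approx -1.95$)
$D{\left(f \right)} = 5$ ($D{\left(f \right)} = -1 + 6 = 5$)
$u = \frac{\sqrt{305}}{10}$ ($u = \sqrt{- \frac{39}{20} + 5} = \sqrt{\frac{61}{20}} = \frac{\sqrt{305}}{10} \approx 1.7464$)
$- 94 \left(\frac{110}{W{\left(-9,7 \right)}} + u\right) = - 94 \left(\frac{110}{2} + \frac{\sqrt{305}}{10}\right) = - 94 \left(110 \cdot \frac{1}{2} + \frac{\sqrt{305}}{10}\right) = - 94 \left(55 + \frac{\sqrt{305}}{10}\right) = -5170 - \frac{47 \sqrt{305}}{5}$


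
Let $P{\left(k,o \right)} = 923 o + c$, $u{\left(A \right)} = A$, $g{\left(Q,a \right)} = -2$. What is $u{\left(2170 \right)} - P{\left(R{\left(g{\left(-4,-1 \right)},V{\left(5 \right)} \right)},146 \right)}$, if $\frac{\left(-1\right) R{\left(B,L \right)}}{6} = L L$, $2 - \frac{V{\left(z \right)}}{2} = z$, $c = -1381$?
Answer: $-131207$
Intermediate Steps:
$V{\left(z \right)} = 4 - 2 z$
$R{\left(B,L \right)} = - 6 L^{2}$ ($R{\left(B,L \right)} = - 6 L L = - 6 L^{2}$)
$P{\left(k,o \right)} = -1381 + 923 o$ ($P{\left(k,o \right)} = 923 o - 1381 = -1381 + 923 o$)
$u{\left(2170 \right)} - P{\left(R{\left(g{\left(-4,-1 \right)},V{\left(5 \right)} \right)},146 \right)} = 2170 - \left(-1381 + 923 \cdot 146\right) = 2170 - \left(-1381 + 134758\right) = 2170 - 133377 = -131207$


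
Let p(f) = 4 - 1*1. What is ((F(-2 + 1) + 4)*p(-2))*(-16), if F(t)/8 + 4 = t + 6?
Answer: -576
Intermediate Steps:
F(t) = 16 + 8*t (F(t) = -32 + 8*(t + 6) = -32 + 8*(6 + t) = -32 + (48 + 8*t) = 16 + 8*t)
p(f) = 3 (p(f) = 4 - 1 = 3)
((F(-2 + 1) + 4)*p(-2))*(-16) = (((16 + 8*(-2 + 1)) + 4)*3)*(-16) = (((16 + 8*(-1)) + 4)*3)*(-16) = (((16 - 8) + 4)*3)*(-16) = ((8 + 4)*3)*(-16) = (12*3)*(-16) = 36*(-16) = -576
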